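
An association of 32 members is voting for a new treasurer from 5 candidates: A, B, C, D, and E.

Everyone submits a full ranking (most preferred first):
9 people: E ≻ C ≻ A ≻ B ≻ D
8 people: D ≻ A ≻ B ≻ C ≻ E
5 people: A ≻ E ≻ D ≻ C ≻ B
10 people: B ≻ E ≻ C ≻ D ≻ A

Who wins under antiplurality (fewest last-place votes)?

C

Last-place votes: A 10, B 5, C 0, D 9, E 8.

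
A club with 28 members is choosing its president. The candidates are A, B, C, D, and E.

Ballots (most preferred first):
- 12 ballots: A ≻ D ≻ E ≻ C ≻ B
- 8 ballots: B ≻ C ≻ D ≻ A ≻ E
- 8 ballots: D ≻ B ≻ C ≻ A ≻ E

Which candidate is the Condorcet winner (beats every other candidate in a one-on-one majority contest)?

D vs A: 16–12
D vs B: 20–8
D vs C: 20–8
D vs E: 28–0
D beats every other candidate.

D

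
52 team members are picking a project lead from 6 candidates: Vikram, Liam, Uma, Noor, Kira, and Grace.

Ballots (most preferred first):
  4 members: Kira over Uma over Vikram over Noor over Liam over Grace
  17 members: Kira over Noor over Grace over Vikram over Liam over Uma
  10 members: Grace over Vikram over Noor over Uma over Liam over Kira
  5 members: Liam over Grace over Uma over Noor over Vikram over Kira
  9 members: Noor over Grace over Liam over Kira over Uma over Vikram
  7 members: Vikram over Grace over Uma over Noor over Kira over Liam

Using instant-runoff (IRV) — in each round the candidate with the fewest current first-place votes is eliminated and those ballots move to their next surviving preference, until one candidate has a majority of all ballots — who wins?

Grace

Round 1: Vikram 7, Liam 5, Uma 0, Noor 9, Kira 21, Grace 10. Uma eliminated.
Round 2: Vikram 7, Liam 5, Noor 9, Kira 21, Grace 10. Liam eliminated.
Round 3: Vikram 7, Noor 9, Kira 21, Grace 15. Vikram eliminated.
Round 4: Noor 9, Kira 21, Grace 22. Noor eliminated.
Round 5: Kira 21, Grace 31. Grace has a majority (≥27).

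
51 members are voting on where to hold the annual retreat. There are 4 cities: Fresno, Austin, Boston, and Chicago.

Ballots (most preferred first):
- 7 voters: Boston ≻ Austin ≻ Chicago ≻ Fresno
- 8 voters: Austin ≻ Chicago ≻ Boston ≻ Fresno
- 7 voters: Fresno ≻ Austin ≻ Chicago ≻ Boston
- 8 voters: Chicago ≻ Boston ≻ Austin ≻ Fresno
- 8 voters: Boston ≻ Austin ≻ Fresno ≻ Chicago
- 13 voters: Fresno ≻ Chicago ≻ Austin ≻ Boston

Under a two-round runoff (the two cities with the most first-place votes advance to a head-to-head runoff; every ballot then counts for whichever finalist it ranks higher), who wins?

Round 1 first-place votes: Fresno 20, Austin 8, Boston 15, Chicago 8. Fresno and Boston advance.
Runoff: Fresno is ranked above Boston on 20 ballots, Boston above Fresno on 31.

Boston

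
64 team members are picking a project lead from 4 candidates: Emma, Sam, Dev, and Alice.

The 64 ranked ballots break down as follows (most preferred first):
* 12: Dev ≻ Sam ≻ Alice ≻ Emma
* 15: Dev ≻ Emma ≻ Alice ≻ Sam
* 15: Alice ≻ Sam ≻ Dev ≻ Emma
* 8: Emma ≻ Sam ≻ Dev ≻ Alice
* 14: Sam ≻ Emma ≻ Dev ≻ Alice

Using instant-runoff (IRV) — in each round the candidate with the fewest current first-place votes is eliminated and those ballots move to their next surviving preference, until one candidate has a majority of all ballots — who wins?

Sam

Round 1: Emma 8, Sam 14, Dev 27, Alice 15. Emma eliminated.
Round 2: Sam 22, Dev 27, Alice 15. Alice eliminated.
Round 3: Sam 37, Dev 27. Sam has a majority (≥33).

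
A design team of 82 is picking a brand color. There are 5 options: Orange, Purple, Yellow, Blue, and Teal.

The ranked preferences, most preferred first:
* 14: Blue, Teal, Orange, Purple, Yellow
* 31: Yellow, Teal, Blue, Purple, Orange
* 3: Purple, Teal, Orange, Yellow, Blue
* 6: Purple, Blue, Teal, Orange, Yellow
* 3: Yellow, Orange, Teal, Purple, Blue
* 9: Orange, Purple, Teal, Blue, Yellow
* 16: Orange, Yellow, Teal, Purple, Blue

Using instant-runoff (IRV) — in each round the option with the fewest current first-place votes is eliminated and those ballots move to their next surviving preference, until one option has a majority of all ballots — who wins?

Orange

Round 1: Orange 25, Purple 9, Yellow 34, Blue 14, Teal 0. Teal eliminated.
Round 2: Orange 25, Purple 9, Yellow 34, Blue 14. Purple eliminated.
Round 3: Orange 28, Yellow 34, Blue 20. Blue eliminated.
Round 4: Orange 48, Yellow 34. Orange has a majority (≥42).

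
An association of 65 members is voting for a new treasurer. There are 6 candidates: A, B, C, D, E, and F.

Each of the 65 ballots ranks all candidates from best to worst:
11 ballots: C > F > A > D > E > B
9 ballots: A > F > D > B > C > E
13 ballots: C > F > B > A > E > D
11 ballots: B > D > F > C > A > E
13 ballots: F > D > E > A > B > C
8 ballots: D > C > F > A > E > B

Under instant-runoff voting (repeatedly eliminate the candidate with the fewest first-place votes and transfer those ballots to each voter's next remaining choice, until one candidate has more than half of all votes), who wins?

F

Round 1: A 9, B 11, C 24, D 8, E 0, F 13. E eliminated.
Round 2: A 9, B 11, C 24, D 8, F 13. D eliminated.
Round 3: A 9, B 11, C 32, F 13. A eliminated.
Round 4: B 11, C 32, F 22. B eliminated.
Round 5: C 32, F 33. F has a majority (≥33).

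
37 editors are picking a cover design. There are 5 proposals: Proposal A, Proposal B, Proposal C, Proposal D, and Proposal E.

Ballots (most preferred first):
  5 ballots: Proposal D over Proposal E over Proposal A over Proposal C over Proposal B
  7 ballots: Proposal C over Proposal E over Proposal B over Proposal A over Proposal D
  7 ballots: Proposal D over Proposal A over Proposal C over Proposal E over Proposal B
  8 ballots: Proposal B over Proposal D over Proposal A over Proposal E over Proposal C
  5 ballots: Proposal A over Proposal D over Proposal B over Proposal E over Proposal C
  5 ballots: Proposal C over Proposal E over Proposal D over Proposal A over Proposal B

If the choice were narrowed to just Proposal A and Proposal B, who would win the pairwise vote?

Proposal A is ranked above Proposal B on 22 ballots; Proposal B above Proposal A on 15.

Proposal A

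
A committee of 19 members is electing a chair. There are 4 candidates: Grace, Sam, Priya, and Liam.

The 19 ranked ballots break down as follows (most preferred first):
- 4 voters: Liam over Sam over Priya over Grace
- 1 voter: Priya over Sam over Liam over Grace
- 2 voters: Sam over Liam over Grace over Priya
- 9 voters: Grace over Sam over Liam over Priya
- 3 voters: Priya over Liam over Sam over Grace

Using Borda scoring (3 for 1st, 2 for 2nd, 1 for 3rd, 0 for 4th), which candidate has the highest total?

Sam

Grace: 4×0 + 1×0 + 2×1 + 9×3 + 3×0 = 29
Sam: 4×2 + 1×2 + 2×3 + 9×2 + 3×1 = 37
Priya: 4×1 + 1×3 + 2×0 + 9×0 + 3×3 = 16
Liam: 4×3 + 1×1 + 2×2 + 9×1 + 3×2 = 32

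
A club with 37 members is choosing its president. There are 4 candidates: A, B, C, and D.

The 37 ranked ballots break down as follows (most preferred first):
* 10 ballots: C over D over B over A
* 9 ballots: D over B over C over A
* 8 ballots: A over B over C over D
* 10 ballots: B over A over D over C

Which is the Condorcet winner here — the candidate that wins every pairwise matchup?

D

D vs A: 19–18
D vs B: 19–18
D vs C: 19–18
D beats every other candidate.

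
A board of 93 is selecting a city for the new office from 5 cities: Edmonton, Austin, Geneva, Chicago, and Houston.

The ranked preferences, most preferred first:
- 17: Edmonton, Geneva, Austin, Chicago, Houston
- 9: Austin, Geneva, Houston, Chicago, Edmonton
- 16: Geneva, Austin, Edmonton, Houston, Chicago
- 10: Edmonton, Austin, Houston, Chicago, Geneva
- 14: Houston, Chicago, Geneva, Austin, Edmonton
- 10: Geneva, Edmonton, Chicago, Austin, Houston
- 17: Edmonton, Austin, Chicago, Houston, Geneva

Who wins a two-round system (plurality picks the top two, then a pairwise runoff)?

Round 1 first-place votes: Edmonton 44, Austin 9, Geneva 26, Chicago 0, Houston 14. Edmonton and Geneva advance.
Runoff: Edmonton is ranked above Geneva on 44 ballots, Geneva above Edmonton on 49.

Geneva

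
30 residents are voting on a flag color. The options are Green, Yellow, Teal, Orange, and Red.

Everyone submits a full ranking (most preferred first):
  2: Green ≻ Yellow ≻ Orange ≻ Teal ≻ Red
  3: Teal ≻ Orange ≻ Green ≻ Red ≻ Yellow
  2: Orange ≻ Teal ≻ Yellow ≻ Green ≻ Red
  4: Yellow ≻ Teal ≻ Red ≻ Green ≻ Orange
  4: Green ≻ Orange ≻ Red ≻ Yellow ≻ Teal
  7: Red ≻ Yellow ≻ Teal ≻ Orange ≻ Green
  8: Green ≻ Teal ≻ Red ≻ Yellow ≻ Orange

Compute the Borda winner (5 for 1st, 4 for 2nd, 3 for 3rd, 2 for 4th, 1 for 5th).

Green: 2×5 + 3×3 + 2×2 + 4×2 + 4×5 + 7×1 + 8×5 = 98
Yellow: 2×4 + 3×1 + 2×3 + 4×5 + 4×2 + 7×4 + 8×2 = 89
Teal: 2×2 + 3×5 + 2×4 + 4×4 + 4×1 + 7×3 + 8×4 = 100
Orange: 2×3 + 3×4 + 2×5 + 4×1 + 4×4 + 7×2 + 8×1 = 70
Red: 2×1 + 3×2 + 2×1 + 4×3 + 4×3 + 7×5 + 8×3 = 93

Teal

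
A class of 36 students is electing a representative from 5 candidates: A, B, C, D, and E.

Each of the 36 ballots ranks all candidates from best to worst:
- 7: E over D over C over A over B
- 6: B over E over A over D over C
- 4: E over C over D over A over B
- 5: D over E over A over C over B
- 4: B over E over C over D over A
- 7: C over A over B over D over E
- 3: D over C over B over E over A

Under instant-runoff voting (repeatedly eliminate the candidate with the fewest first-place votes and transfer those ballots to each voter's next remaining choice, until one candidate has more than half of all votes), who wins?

Round 1: A 0, B 10, C 7, D 8, E 11. A eliminated.
Round 2: B 10, C 7, D 8, E 11. C eliminated.
Round 3: B 17, D 8, E 11. D eliminated.
Round 4: B 20, E 16. B has a majority (≥19).

B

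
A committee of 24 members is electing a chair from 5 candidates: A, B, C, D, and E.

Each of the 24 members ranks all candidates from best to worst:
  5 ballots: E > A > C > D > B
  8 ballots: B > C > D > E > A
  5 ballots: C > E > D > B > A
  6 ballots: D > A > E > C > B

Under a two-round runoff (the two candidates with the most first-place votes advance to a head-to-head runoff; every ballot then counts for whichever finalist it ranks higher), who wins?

Round 1 first-place votes: A 0, B 8, C 5, D 6, E 5. B and D advance.
Runoff: B is ranked above D on 8 ballots, D above B on 16.

D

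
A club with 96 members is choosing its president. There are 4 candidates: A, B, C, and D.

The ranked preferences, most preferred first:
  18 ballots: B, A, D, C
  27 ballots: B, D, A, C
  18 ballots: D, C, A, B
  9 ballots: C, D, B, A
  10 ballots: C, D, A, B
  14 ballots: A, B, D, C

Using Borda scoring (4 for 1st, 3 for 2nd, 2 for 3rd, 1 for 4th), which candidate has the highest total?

D

A: 18×3 + 27×2 + 18×2 + 9×1 + 10×2 + 14×4 = 229
B: 18×4 + 27×4 + 18×1 + 9×2 + 10×1 + 14×3 = 268
C: 18×1 + 27×1 + 18×3 + 9×4 + 10×4 + 14×1 = 189
D: 18×2 + 27×3 + 18×4 + 9×3 + 10×3 + 14×2 = 274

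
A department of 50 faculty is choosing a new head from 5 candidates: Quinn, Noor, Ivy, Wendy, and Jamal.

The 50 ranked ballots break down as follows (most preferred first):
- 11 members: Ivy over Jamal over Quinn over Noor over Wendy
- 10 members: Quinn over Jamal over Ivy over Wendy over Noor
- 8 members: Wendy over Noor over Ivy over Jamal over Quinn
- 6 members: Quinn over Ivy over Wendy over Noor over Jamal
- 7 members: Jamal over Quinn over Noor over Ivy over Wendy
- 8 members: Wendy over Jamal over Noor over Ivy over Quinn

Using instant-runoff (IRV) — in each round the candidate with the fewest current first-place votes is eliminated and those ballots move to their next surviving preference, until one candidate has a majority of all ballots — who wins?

Round 1: Quinn 16, Noor 0, Ivy 11, Wendy 16, Jamal 7. Noor eliminated.
Round 2: Quinn 16, Ivy 11, Wendy 16, Jamal 7. Jamal eliminated.
Round 3: Quinn 23, Ivy 11, Wendy 16. Ivy eliminated.
Round 4: Quinn 34, Wendy 16. Quinn has a majority (≥26).

Quinn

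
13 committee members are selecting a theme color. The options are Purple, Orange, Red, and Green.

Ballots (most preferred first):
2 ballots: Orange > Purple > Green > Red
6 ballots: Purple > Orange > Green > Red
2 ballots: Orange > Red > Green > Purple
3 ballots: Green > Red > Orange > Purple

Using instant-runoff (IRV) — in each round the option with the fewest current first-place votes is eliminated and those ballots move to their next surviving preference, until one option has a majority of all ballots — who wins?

Orange

Round 1: Purple 6, Orange 4, Red 0, Green 3. Red eliminated.
Round 2: Purple 6, Orange 4, Green 3. Green eliminated.
Round 3: Purple 6, Orange 7. Orange has a majority (≥7).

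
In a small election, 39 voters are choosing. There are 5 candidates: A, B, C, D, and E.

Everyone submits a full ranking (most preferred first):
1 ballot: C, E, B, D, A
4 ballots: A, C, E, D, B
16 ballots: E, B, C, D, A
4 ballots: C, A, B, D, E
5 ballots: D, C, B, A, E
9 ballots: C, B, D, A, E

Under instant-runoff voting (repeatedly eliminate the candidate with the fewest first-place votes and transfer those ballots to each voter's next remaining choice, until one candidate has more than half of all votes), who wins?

Round 1: A 4, B 0, C 14, D 5, E 16. B eliminated.
Round 2: A 4, C 14, D 5, E 16. A eliminated.
Round 3: C 18, D 5, E 16. D eliminated.
Round 4: C 23, E 16. C has a majority (≥20).

C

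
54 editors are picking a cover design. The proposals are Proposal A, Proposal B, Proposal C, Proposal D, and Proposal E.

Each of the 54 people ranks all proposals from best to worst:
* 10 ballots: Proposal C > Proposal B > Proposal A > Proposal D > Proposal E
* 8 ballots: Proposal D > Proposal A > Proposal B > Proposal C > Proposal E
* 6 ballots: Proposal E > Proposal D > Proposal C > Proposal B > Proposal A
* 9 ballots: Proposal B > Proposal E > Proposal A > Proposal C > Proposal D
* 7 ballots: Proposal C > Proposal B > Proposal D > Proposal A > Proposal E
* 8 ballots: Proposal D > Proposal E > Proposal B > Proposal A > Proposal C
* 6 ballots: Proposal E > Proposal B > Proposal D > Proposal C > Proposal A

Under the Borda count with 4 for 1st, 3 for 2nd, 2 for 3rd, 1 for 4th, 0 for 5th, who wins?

Proposal B

Proposal A: 10×2 + 8×3 + 6×0 + 9×2 + 7×1 + 8×1 + 6×0 = 77
Proposal B: 10×3 + 8×2 + 6×1 + 9×4 + 7×3 + 8×2 + 6×3 = 143
Proposal C: 10×4 + 8×1 + 6×2 + 9×1 + 7×4 + 8×0 + 6×1 = 103
Proposal D: 10×1 + 8×4 + 6×3 + 9×0 + 7×2 + 8×4 + 6×2 = 118
Proposal E: 10×0 + 8×0 + 6×4 + 9×3 + 7×0 + 8×3 + 6×4 = 99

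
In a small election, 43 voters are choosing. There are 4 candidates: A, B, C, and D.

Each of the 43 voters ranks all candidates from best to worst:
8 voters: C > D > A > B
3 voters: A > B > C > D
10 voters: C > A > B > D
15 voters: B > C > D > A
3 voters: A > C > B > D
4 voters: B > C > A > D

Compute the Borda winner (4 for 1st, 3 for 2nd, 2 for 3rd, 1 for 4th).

A: 8×2 + 3×4 + 10×3 + 15×1 + 3×4 + 4×2 = 93
B: 8×1 + 3×3 + 10×2 + 15×4 + 3×2 + 4×4 = 119
C: 8×4 + 3×2 + 10×4 + 15×3 + 3×3 + 4×3 = 144
D: 8×3 + 3×1 + 10×1 + 15×2 + 3×1 + 4×1 = 74

C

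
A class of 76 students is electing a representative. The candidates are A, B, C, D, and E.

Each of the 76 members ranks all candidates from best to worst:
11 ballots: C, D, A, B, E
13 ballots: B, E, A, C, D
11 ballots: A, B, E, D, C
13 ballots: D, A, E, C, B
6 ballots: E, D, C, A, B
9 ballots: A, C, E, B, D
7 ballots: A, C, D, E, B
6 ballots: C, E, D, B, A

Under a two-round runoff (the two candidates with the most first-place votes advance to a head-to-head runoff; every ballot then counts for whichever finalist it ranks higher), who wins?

A

Round 1 first-place votes: A 27, B 13, C 17, D 13, E 6. A and C advance.
Runoff: A is ranked above C on 53 ballots, C above A on 23.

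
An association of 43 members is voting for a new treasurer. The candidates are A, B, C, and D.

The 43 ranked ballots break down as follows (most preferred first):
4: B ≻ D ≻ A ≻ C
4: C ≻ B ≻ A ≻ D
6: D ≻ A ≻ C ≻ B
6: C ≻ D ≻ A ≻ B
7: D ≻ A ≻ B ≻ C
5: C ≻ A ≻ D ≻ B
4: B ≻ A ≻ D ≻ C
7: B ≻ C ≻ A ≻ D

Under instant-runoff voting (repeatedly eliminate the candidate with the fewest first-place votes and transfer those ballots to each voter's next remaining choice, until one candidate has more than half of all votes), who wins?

B

Round 1: A 0, B 15, C 15, D 13. A eliminated.
Round 2: B 15, C 15, D 13. D eliminated.
Round 3: B 22, C 21. B has a majority (≥22).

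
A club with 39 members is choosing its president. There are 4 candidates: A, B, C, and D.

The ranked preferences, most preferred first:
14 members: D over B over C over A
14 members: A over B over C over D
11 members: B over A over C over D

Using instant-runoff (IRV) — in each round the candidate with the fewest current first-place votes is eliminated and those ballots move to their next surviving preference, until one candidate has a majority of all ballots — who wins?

Round 1: A 14, B 11, C 0, D 14. C eliminated.
Round 2: A 14, B 11, D 14. B eliminated.
Round 3: A 25, D 14. A has a majority (≥20).

A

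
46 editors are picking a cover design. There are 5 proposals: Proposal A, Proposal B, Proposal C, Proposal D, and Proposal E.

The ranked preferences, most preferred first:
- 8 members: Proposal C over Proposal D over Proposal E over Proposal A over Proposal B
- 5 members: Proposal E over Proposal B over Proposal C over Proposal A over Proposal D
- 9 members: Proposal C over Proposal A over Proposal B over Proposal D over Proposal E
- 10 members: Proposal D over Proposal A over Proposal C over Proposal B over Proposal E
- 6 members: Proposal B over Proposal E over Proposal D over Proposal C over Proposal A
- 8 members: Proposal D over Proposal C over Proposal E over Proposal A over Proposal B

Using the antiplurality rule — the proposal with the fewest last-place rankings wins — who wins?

Proposal C

Last-place votes: Proposal A 6, Proposal B 16, Proposal C 0, Proposal D 5, Proposal E 19.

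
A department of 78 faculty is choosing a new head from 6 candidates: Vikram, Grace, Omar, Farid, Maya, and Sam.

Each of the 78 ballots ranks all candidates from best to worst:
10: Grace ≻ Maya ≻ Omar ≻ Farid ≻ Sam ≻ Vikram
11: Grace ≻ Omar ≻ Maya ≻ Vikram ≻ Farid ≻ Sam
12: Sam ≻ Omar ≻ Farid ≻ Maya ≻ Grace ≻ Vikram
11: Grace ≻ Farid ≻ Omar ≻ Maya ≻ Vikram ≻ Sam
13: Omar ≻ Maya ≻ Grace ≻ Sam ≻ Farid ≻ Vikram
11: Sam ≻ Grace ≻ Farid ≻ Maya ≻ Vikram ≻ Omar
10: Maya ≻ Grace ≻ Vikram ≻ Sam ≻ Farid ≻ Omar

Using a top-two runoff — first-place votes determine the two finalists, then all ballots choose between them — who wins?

Grace

Round 1 first-place votes: Vikram 0, Grace 32, Omar 13, Farid 0, Maya 10, Sam 23. Grace and Sam advance.
Runoff: Grace is ranked above Sam on 55 ballots, Sam above Grace on 23.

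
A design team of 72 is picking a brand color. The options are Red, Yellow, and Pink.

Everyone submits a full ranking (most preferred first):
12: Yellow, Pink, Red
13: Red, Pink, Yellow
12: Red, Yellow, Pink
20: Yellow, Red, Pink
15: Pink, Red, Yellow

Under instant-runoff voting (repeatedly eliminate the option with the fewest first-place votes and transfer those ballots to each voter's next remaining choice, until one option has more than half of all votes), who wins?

Round 1: Red 25, Yellow 32, Pink 15. Pink eliminated.
Round 2: Red 40, Yellow 32. Red has a majority (≥37).

Red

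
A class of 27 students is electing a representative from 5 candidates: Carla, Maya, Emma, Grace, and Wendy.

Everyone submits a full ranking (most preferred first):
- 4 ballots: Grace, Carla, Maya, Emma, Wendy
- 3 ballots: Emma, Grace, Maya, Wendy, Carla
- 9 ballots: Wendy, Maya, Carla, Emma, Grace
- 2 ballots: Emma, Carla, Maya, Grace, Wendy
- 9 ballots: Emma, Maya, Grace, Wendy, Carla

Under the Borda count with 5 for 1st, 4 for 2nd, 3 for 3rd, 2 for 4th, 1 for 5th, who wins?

Maya

Carla: 4×4 + 3×1 + 9×3 + 2×4 + 9×1 = 63
Maya: 4×3 + 3×3 + 9×4 + 2×3 + 9×4 = 99
Emma: 4×2 + 3×5 + 9×2 + 2×5 + 9×5 = 96
Grace: 4×5 + 3×4 + 9×1 + 2×2 + 9×3 = 72
Wendy: 4×1 + 3×2 + 9×5 + 2×1 + 9×2 = 75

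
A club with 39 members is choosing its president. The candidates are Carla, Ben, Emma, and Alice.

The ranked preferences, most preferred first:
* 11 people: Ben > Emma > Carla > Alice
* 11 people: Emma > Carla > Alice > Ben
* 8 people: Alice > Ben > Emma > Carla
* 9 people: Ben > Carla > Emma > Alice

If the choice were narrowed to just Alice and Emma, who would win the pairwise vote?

Alice is ranked above Emma on 8 ballots; Emma above Alice on 31.

Emma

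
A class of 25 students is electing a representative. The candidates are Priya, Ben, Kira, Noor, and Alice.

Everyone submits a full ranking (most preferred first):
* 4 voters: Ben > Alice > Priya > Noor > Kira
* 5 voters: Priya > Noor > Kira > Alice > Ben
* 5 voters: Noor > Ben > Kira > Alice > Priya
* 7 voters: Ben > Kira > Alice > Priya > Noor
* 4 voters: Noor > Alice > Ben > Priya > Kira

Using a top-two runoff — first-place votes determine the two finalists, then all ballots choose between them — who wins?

Round 1 first-place votes: Priya 5, Ben 11, Kira 0, Noor 9, Alice 0. Ben and Noor advance.
Runoff: Ben is ranked above Noor on 11 ballots, Noor above Ben on 14.

Noor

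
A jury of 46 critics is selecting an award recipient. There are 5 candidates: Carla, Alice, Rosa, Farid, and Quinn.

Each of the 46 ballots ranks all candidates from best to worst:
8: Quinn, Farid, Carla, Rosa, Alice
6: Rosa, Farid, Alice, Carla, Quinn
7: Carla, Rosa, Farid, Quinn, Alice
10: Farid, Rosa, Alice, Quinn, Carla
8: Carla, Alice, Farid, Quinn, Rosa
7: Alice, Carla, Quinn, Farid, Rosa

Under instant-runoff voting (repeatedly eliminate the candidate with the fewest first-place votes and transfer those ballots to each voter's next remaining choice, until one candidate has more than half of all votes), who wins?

Farid

Round 1: Carla 15, Alice 7, Rosa 6, Farid 10, Quinn 8. Rosa eliminated.
Round 2: Carla 15, Alice 7, Farid 16, Quinn 8. Alice eliminated.
Round 3: Carla 22, Farid 16, Quinn 8. Quinn eliminated.
Round 4: Carla 22, Farid 24. Farid has a majority (≥24).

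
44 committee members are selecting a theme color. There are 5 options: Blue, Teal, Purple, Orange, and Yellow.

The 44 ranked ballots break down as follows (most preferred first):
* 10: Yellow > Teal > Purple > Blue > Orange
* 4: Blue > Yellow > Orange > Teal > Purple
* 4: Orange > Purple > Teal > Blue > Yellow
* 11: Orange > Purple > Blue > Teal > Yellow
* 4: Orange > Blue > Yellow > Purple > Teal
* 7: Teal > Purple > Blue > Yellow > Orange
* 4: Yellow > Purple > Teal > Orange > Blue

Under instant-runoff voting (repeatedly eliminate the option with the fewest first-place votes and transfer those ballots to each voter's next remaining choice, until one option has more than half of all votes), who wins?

Yellow

Round 1: Blue 4, Teal 7, Purple 0, Orange 19, Yellow 14. Purple eliminated.
Round 2: Blue 4, Teal 7, Orange 19, Yellow 14. Blue eliminated.
Round 3: Teal 7, Orange 19, Yellow 18. Teal eliminated.
Round 4: Orange 19, Yellow 25. Yellow has a majority (≥23).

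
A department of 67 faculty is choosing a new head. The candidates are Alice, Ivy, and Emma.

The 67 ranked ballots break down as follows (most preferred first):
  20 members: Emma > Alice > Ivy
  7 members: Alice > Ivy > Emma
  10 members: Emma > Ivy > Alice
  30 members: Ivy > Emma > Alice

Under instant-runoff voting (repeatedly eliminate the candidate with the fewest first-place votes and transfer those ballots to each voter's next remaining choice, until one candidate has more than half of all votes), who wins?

Round 1: Alice 7, Ivy 30, Emma 30. Alice eliminated.
Round 2: Ivy 37, Emma 30. Ivy has a majority (≥34).

Ivy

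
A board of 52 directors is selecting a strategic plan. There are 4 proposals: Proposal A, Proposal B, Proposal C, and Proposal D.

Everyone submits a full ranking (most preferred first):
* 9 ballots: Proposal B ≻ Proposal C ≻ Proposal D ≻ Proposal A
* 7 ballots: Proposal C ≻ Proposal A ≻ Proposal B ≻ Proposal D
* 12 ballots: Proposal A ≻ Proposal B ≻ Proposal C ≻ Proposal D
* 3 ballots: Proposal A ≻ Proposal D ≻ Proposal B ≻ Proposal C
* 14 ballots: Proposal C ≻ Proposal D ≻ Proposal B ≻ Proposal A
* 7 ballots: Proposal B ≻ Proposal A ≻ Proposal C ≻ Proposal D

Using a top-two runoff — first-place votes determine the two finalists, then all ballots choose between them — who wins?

Proposal B

Round 1 first-place votes: Proposal A 15, Proposal B 16, Proposal C 21, Proposal D 0. Proposal C and Proposal B advance.
Runoff: Proposal C is ranked above Proposal B on 21 ballots, Proposal B above Proposal C on 31.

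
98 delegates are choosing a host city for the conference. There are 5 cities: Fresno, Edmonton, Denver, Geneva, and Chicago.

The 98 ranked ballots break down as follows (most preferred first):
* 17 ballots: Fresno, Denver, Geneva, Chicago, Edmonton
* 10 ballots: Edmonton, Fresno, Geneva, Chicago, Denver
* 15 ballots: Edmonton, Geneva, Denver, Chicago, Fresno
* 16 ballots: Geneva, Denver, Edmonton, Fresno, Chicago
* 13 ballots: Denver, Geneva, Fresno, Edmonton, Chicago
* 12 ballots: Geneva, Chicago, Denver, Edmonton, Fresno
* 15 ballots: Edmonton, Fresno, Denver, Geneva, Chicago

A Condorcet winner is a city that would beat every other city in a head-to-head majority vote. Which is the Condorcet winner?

Geneva vs Fresno: 56–42
Geneva vs Edmonton: 58–40
Geneva vs Denver: 53–45
Geneva vs Chicago: 98–0
Geneva beats every other city.

Geneva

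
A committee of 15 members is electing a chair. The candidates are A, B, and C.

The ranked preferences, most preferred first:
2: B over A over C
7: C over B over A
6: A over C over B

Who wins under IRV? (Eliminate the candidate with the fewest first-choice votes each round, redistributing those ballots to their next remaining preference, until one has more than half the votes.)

Round 1: A 6, B 2, C 7. B eliminated.
Round 2: A 8, C 7. A has a majority (≥8).

A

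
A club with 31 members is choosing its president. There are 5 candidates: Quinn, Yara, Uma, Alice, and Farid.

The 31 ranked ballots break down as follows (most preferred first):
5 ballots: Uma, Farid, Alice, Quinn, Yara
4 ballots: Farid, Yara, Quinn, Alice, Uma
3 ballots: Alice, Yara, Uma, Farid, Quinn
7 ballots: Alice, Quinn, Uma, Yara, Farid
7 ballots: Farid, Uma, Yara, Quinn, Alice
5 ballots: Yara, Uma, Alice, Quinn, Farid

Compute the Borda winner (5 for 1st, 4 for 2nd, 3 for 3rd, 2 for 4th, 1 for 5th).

Quinn: 5×2 + 4×3 + 3×1 + 7×4 + 7×2 + 5×2 = 77
Yara: 5×1 + 4×4 + 3×4 + 7×2 + 7×3 + 5×5 = 93
Uma: 5×5 + 4×1 + 3×3 + 7×3 + 7×4 + 5×4 = 107
Alice: 5×3 + 4×2 + 3×5 + 7×5 + 7×1 + 5×3 = 95
Farid: 5×4 + 4×5 + 3×2 + 7×1 + 7×5 + 5×1 = 93

Uma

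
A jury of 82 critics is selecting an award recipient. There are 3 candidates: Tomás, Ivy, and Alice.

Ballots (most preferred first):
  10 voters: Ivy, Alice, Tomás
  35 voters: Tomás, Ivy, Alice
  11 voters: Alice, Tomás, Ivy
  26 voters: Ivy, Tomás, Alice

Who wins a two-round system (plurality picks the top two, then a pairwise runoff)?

Round 1 first-place votes: Tomás 35, Ivy 36, Alice 11. Ivy and Tomás advance.
Runoff: Ivy is ranked above Tomás on 36 ballots, Tomás above Ivy on 46.

Tomás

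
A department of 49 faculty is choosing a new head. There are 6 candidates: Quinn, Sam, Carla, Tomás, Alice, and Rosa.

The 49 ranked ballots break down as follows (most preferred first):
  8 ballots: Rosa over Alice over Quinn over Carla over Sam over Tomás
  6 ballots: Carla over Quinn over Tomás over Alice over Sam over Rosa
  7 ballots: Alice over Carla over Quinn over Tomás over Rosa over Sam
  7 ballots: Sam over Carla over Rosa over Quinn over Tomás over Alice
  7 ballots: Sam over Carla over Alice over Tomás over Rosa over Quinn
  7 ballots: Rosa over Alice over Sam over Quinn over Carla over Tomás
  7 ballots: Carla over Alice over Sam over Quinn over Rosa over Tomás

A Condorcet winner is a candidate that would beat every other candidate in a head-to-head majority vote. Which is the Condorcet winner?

Carla vs Quinn: 34–15
Carla vs Sam: 28–21
Carla vs Tomás: 49–0
Carla vs Alice: 27–22
Carla vs Rosa: 34–15
Carla beats every other candidate.

Carla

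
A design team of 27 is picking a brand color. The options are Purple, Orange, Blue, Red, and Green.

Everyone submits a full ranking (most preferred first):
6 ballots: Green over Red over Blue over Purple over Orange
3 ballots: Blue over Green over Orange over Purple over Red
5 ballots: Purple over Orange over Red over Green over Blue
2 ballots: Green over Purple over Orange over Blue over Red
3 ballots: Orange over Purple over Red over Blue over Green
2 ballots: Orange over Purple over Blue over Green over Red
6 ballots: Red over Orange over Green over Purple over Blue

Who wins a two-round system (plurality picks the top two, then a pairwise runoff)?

Round 1 first-place votes: Purple 5, Orange 5, Blue 3, Red 6, Green 8. Green and Red advance.
Runoff: Green is ranked above Red on 13 ballots, Red above Green on 14.

Red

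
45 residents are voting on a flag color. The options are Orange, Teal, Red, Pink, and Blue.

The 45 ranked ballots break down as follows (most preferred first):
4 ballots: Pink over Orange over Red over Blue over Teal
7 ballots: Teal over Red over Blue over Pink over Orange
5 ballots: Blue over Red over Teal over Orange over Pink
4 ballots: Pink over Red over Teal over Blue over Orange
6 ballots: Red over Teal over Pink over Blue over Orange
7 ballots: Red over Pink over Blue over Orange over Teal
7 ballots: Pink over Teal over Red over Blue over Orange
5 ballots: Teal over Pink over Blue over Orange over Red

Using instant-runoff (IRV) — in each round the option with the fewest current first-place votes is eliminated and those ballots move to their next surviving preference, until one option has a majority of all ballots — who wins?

Red

Round 1: Orange 0, Teal 12, Red 13, Pink 15, Blue 5. Orange eliminated.
Round 2: Teal 12, Red 13, Pink 15, Blue 5. Blue eliminated.
Round 3: Teal 12, Red 18, Pink 15. Teal eliminated.
Round 4: Red 25, Pink 20. Red has a majority (≥23).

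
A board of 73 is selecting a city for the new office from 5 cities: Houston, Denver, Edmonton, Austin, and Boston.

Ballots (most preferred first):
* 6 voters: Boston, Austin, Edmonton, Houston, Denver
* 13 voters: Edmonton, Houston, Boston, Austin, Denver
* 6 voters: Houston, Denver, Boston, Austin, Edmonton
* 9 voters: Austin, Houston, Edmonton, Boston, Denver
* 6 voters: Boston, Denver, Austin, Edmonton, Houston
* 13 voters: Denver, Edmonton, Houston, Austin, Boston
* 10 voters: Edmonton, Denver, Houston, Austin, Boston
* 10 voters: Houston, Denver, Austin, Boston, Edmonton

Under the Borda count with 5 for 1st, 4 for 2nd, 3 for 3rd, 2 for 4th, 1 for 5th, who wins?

Houston: 6×2 + 13×4 + 6×5 + 9×4 + 6×1 + 13×3 + 10×3 + 10×5 = 255
Denver: 6×1 + 13×1 + 6×4 + 9×1 + 6×4 + 13×5 + 10×4 + 10×4 = 221
Edmonton: 6×3 + 13×5 + 6×1 + 9×3 + 6×2 + 13×4 + 10×5 + 10×1 = 240
Austin: 6×4 + 13×2 + 6×2 + 9×5 + 6×3 + 13×2 + 10×2 + 10×3 = 201
Boston: 6×5 + 13×3 + 6×3 + 9×2 + 6×5 + 13×1 + 10×1 + 10×2 = 178

Houston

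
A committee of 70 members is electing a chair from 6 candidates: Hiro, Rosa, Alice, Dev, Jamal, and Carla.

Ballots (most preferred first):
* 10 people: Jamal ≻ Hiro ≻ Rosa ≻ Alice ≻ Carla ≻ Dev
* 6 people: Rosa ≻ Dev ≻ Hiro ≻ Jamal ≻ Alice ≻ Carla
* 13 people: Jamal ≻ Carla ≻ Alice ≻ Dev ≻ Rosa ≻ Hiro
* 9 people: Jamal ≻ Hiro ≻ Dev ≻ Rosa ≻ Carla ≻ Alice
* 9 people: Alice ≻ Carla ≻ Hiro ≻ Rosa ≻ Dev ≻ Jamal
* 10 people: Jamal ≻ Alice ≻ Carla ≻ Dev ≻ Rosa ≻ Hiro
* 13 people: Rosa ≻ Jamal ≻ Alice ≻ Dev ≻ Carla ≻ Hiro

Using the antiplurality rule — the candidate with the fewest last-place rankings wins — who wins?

Rosa

Last-place votes: Hiro 36, Rosa 0, Alice 9, Dev 10, Jamal 9, Carla 6.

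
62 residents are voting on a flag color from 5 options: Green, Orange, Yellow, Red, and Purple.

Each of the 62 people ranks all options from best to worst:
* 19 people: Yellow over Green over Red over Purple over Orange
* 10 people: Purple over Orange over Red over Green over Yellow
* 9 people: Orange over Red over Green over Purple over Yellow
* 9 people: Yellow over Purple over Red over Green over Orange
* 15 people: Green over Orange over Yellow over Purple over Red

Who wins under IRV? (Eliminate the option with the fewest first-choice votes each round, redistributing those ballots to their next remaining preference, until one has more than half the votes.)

Round 1: Green 15, Orange 9, Yellow 28, Red 0, Purple 10. Red eliminated.
Round 2: Green 15, Orange 9, Yellow 28, Purple 10. Orange eliminated.
Round 3: Green 24, Yellow 28, Purple 10. Purple eliminated.
Round 4: Green 34, Yellow 28. Green has a majority (≥32).

Green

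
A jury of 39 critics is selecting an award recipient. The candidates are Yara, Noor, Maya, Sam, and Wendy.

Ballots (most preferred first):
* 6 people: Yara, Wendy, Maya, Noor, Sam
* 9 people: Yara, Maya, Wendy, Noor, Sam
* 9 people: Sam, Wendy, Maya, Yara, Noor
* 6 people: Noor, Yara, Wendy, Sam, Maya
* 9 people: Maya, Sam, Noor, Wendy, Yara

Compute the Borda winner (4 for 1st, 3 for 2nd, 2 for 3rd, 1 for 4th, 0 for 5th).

Maya

Yara: 6×4 + 9×4 + 9×1 + 6×3 + 9×0 = 87
Noor: 6×1 + 9×1 + 9×0 + 6×4 + 9×2 = 57
Maya: 6×2 + 9×3 + 9×2 + 6×0 + 9×4 = 93
Sam: 6×0 + 9×0 + 9×4 + 6×1 + 9×3 = 69
Wendy: 6×3 + 9×2 + 9×3 + 6×2 + 9×1 = 84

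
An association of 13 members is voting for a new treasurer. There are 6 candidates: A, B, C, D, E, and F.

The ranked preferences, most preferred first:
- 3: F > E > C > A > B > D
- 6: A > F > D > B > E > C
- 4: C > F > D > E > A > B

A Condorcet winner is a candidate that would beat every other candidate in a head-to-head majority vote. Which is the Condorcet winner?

F vs A: 7–6
F vs B: 13–0
F vs C: 9–4
F vs D: 13–0
F vs E: 13–0
F beats every other candidate.

F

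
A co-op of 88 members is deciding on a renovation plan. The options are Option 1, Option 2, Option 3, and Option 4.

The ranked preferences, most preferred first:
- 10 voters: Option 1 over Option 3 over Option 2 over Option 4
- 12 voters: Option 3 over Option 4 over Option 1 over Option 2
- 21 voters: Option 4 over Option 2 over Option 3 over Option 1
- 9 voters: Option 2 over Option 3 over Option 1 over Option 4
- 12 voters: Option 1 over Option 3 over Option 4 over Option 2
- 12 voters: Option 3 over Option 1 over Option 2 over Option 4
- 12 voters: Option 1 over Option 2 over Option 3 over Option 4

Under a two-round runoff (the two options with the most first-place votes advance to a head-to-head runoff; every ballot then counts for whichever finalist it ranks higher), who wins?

Option 3

Round 1 first-place votes: Option 1 34, Option 2 9, Option 3 24, Option 4 21. Option 1 and Option 3 advance.
Runoff: Option 1 is ranked above Option 3 on 34 ballots, Option 3 above Option 1 on 54.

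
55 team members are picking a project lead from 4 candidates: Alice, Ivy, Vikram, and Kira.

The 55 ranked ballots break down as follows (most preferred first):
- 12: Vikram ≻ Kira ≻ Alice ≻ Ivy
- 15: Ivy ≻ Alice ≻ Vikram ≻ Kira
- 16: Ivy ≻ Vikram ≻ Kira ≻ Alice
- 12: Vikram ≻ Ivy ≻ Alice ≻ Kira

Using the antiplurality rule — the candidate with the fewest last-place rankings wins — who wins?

Vikram

Last-place votes: Alice 16, Ivy 12, Vikram 0, Kira 27.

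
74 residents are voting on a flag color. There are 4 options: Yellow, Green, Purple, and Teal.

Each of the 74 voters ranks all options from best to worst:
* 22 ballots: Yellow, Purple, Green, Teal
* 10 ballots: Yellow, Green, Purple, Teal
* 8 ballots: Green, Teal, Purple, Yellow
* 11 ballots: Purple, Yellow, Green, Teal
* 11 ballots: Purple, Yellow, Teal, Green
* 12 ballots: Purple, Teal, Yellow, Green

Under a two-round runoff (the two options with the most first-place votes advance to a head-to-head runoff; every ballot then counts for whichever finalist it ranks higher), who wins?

Purple

Round 1 first-place votes: Yellow 32, Green 8, Purple 34, Teal 0. Purple and Yellow advance.
Runoff: Purple is ranked above Yellow on 42 ballots, Yellow above Purple on 32.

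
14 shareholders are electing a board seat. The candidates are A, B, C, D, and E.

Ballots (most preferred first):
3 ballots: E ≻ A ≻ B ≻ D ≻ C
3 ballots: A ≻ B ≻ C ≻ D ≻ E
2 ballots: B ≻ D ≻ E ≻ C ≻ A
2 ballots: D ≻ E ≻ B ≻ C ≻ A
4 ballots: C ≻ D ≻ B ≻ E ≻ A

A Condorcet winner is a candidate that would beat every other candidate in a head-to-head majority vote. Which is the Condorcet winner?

B vs A: 8–6
B vs C: 10–4
B vs D: 8–6
B vs E: 9–5
B beats every other candidate.

B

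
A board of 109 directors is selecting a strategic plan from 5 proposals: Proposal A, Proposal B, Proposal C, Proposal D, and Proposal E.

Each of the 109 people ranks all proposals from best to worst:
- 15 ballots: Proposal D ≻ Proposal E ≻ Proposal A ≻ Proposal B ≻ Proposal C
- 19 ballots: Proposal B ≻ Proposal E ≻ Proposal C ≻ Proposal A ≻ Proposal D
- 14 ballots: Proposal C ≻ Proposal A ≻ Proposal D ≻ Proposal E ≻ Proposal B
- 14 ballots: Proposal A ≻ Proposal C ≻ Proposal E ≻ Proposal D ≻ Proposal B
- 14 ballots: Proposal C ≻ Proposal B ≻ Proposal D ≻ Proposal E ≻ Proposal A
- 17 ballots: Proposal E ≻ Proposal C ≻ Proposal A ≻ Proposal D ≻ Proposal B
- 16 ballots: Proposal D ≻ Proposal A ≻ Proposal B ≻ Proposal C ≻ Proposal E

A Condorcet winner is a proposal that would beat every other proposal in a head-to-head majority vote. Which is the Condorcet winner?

Proposal C

Proposal C vs Proposal A: 64–45
Proposal C vs Proposal B: 59–50
Proposal C vs Proposal D: 78–31
Proposal C vs Proposal E: 58–51
Proposal C beats every other proposal.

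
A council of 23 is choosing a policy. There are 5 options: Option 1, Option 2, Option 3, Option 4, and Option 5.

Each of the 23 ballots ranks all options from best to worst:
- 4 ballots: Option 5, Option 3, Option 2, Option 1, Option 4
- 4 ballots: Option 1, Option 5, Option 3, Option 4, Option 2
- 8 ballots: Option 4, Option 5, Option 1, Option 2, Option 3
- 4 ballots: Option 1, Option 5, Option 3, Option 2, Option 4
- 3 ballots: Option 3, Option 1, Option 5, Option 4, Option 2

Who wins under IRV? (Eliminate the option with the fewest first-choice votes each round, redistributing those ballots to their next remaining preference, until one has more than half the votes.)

Round 1: Option 1 8, Option 2 0, Option 3 3, Option 4 8, Option 5 4. Option 2 eliminated.
Round 2: Option 1 8, Option 3 3, Option 4 8, Option 5 4. Option 3 eliminated.
Round 3: Option 1 11, Option 4 8, Option 5 4. Option 5 eliminated.
Round 4: Option 1 15, Option 4 8. Option 1 has a majority (≥12).

Option 1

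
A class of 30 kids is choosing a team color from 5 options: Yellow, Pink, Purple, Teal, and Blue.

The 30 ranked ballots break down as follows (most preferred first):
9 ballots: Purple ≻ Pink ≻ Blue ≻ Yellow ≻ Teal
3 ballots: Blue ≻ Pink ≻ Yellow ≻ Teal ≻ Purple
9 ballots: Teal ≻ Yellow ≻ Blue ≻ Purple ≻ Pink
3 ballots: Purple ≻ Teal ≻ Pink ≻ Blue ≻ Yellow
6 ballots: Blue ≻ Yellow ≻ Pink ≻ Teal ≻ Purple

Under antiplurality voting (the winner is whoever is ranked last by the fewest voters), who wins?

Blue

Last-place votes: Yellow 3, Pink 9, Purple 9, Teal 9, Blue 0.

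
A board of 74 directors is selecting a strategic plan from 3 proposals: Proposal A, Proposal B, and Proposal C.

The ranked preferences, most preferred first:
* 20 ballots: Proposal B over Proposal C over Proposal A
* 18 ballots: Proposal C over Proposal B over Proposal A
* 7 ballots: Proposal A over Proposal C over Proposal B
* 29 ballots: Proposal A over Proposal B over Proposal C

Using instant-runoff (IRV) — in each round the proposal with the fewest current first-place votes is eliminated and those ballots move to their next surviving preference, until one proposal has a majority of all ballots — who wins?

Proposal B

Round 1: Proposal A 36, Proposal B 20, Proposal C 18. Proposal C eliminated.
Round 2: Proposal A 36, Proposal B 38. Proposal B has a majority (≥38).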